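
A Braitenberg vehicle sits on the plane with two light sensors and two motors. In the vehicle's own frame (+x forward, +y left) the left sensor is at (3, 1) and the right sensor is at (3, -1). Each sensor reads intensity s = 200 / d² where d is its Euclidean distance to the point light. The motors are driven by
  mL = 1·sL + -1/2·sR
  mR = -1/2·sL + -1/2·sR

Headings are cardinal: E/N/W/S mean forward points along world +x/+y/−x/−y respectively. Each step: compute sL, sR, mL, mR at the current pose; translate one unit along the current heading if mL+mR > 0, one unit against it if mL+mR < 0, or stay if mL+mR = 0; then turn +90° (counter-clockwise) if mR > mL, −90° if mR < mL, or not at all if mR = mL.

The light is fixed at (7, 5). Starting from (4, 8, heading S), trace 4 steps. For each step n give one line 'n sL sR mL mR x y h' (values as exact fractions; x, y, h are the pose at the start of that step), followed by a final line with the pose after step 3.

n=0: pose=(4,8,S); sL=50, sR=25/2; mL=175/4, mR=-125/4; mL+mR=25/2 → advance +1; mR−mL=-75 → turn -1·90°
n=1: pose=(4,7,W); sL=200/37, sR=40/9; mL=1060/333, mR=-1640/333; mL+mR=-580/333 → advance -1; mR−mL=-300/37 → turn -1·90°
n=2: pose=(5,7,N); sL=100/17, sR=100/13; mL=450/221, mR=-1500/221; mL+mR=-1050/221 → advance -1; mR−mL=-150/17 → turn -1·90°
n=3: pose=(5,6,E); sL=40, sR=200; mL=-60, mR=-120; mL+mR=-180 → advance -1; mR−mL=-60 → turn -1·90°

0 50 25/2 175/4 -125/4 4 8 S
1 200/37 40/9 1060/333 -1640/333 4 7 W
2 100/17 100/13 450/221 -1500/221 5 7 N
3 40 200 -60 -120 5 6 E
final 4 6 S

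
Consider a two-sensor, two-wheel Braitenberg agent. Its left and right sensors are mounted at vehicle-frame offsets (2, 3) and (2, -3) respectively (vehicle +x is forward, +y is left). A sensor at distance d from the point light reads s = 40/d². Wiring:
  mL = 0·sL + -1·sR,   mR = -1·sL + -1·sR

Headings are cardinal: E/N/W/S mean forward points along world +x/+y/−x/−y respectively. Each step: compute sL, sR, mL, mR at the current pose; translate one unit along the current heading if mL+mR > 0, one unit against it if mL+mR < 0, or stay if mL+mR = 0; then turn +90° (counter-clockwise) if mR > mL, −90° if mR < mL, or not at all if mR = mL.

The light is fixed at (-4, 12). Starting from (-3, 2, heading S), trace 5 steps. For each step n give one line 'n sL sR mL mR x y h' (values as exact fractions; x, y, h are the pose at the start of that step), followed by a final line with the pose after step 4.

0 1/4 10/37 -10/37 -77/148 -3 2 S
1 8/29 40/37 -40/37 -1456/1073 -3 3 W
2 4/5 20/37 -20/37 -248/185 -2 3 N
3 8/13 8/37 -8/37 -400/481 -2 2 E
4 1/4 10/37 -10/37 -77/148 -3 2 S
final -3 3 W

n=0: pose=(-3,2,S); sL=1/4, sR=10/37; mL=-10/37, mR=-77/148; mL+mR=-117/148 → advance -1; mR−mL=-1/4 → turn -1·90°
n=1: pose=(-3,3,W); sL=8/29, sR=40/37; mL=-40/37, mR=-1456/1073; mL+mR=-2616/1073 → advance -1; mR−mL=-8/29 → turn -1·90°
n=2: pose=(-2,3,N); sL=4/5, sR=20/37; mL=-20/37, mR=-248/185; mL+mR=-348/185 → advance -1; mR−mL=-4/5 → turn -1·90°
n=3: pose=(-2,2,E); sL=8/13, sR=8/37; mL=-8/37, mR=-400/481; mL+mR=-504/481 → advance -1; mR−mL=-8/13 → turn -1·90°
n=4: pose=(-3,2,S); sL=1/4, sR=10/37; mL=-10/37, mR=-77/148; mL+mR=-117/148 → advance -1; mR−mL=-1/4 → turn -1·90°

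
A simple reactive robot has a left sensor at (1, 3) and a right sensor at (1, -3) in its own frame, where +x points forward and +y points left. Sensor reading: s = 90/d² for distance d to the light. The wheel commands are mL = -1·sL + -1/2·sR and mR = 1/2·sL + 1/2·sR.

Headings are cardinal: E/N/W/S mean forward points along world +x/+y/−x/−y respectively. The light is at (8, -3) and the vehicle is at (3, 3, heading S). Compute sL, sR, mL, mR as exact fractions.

left sensor world pos  = (6, 2); dL² = 29
right sensor world pos = (0, 2); dR² = 89
sL = 90/29 = 90/29
sR = 90/89 = 90/89
mL = -1·sL + -1/2·sR = -9315/2581
mR = 1/2·sL + 1/2·sR = 5310/2581

90/29 90/89 -9315/2581 5310/2581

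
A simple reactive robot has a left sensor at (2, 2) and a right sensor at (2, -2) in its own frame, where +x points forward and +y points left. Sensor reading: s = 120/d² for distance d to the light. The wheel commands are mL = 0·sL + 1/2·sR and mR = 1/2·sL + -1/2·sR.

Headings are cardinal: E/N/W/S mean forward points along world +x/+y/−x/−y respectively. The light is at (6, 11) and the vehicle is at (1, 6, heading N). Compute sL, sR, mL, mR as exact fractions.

left sensor world pos  = (-1, 8); dL² = 58
right sensor world pos = (3, 8); dR² = 18
sL = 120/58 = 60/29
sR = 120/18 = 20/3
mL = 0·sL + 1/2·sR = 10/3
mR = 1/2·sL + -1/2·sR = -200/87

60/29 20/3 10/3 -200/87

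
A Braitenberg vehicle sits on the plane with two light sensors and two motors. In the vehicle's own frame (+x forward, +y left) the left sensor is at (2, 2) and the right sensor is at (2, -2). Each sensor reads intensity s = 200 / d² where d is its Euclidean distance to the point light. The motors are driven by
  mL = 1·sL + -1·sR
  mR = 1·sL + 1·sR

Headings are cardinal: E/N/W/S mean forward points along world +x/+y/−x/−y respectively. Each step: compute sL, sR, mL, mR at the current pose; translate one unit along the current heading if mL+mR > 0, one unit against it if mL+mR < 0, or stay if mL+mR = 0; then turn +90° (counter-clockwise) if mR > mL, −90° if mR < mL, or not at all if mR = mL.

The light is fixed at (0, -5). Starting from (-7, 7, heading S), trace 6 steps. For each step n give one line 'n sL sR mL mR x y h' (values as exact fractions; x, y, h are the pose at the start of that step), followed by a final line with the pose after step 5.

0 8/5 200/181 448/905 2448/905 -7 7 S
1 100/97 100/53 -4400/5141 15000/5141 -7 6 E
2 200/233 40/37 -1920/8621 16720/8621 -6 6 N
3 50/41 10/13 240/533 1060/533 -6 7 W
4 8/5 200/181 448/905 2448/905 -7 7 S
5 100/97 100/53 -4400/5141 15000/5141 -7 6 E
final -6 6 N

n=0: pose=(-7,7,S); sL=8/5, sR=200/181; mL=448/905, mR=2448/905; mL+mR=16/5 → advance +1; mR−mL=400/181 → turn +1·90°
n=1: pose=(-7,6,E); sL=100/97, sR=100/53; mL=-4400/5141, mR=15000/5141; mL+mR=200/97 → advance +1; mR−mL=200/53 → turn +1·90°
n=2: pose=(-6,6,N); sL=200/233, sR=40/37; mL=-1920/8621, mR=16720/8621; mL+mR=400/233 → advance +1; mR−mL=80/37 → turn +1·90°
n=3: pose=(-6,7,W); sL=50/41, sR=10/13; mL=240/533, mR=1060/533; mL+mR=100/41 → advance +1; mR−mL=20/13 → turn +1·90°
n=4: pose=(-7,7,S); sL=8/5, sR=200/181; mL=448/905, mR=2448/905; mL+mR=16/5 → advance +1; mR−mL=400/181 → turn +1·90°
n=5: pose=(-7,6,E); sL=100/97, sR=100/53; mL=-4400/5141, mR=15000/5141; mL+mR=200/97 → advance +1; mR−mL=200/53 → turn +1·90°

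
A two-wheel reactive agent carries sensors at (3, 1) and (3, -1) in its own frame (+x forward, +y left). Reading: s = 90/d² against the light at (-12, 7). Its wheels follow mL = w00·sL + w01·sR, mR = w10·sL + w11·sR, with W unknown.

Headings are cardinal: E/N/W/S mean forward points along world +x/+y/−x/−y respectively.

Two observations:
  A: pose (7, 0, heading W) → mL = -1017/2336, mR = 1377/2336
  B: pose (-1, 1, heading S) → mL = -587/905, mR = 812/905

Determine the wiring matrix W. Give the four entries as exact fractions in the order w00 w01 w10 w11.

obs A: pose=(7,0,W) → sL=9/32, sR=45/146, mL=-1017/2336, mR=1377/2336
obs B: pose=(-1,1,S) → sL=2/5, sR=90/181, mL=-587/905, mR=812/905
sensor matrix S = [[9/32, 45/146], [2/5, 90/181]]; det S = 3501/211408
solve [mL_A; mL_B] = S·[w00; w01] and [mR_A; mR_B] = S·[w10; w11]:
  w00 = -1, w01 = -1/2, w10 = 1, w11 = 1

-1 -1/2 1 1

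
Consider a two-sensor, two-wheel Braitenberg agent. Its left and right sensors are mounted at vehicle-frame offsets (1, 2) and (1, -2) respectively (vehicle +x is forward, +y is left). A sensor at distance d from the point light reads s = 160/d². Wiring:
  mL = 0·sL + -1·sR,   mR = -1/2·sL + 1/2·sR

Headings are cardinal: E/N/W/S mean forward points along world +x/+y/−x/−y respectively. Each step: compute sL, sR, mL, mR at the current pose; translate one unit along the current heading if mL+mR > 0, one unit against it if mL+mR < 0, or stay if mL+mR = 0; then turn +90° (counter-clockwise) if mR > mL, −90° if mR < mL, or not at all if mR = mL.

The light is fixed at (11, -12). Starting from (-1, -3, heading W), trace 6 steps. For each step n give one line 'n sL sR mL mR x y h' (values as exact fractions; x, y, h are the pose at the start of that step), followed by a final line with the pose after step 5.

0 80/109 16/29 -16/29 -288/3161 -1 -3 W
1 32/29 160/233 -160/233 -1408/6757 0 -3 S
2 40/61 40/41 -40/41 400/2501 0 -2 E
3 160/317 160/221 -160/221 7680/70057 -1 -2 N
4 80/109 16/29 -16/29 -288/3161 -1 -3 W
5 32/29 160/233 -160/233 -1408/6757 0 -3 S
final 0 -2 E

n=0: pose=(-1,-3,W); sL=80/109, sR=16/29; mL=-16/29, mR=-288/3161; mL+mR=-2032/3161 → advance -1; mR−mL=1456/3161 → turn +1·90°
n=1: pose=(0,-3,S); sL=32/29, sR=160/233; mL=-160/233, mR=-1408/6757; mL+mR=-6048/6757 → advance -1; mR−mL=3232/6757 → turn +1·90°
n=2: pose=(0,-2,E); sL=40/61, sR=40/41; mL=-40/41, mR=400/2501; mL+mR=-2040/2501 → advance -1; mR−mL=2840/2501 → turn +1·90°
n=3: pose=(-1,-2,N); sL=160/317, sR=160/221; mL=-160/221, mR=7680/70057; mL+mR=-43040/70057 → advance -1; mR−mL=58400/70057 → turn +1·90°
n=4: pose=(-1,-3,W); sL=80/109, sR=16/29; mL=-16/29, mR=-288/3161; mL+mR=-2032/3161 → advance -1; mR−mL=1456/3161 → turn +1·90°
n=5: pose=(0,-3,S); sL=32/29, sR=160/233; mL=-160/233, mR=-1408/6757; mL+mR=-6048/6757 → advance -1; mR−mL=3232/6757 → turn +1·90°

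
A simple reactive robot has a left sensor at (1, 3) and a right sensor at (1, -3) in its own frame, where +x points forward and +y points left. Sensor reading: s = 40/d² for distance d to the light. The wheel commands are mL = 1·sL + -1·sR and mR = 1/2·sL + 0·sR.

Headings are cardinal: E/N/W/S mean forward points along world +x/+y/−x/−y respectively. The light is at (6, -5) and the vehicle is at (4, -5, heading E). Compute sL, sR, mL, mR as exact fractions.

4 4 0 2

left sensor world pos  = (5, -2); dL² = 10
right sensor world pos = (5, -8); dR² = 10
sL = 40/10 = 4
sR = 40/10 = 4
mL = 1·sL + -1·sR = 0
mR = 1/2·sL + 0·sR = 2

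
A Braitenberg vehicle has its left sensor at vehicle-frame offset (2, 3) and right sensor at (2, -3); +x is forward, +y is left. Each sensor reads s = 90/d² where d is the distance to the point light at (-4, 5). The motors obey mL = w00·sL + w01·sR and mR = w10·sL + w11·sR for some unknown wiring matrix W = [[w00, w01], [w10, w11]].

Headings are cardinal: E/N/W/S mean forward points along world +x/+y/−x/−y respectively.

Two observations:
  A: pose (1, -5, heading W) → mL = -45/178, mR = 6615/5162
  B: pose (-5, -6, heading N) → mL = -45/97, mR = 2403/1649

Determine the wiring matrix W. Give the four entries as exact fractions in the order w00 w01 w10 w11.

obs A: pose=(1,-5,W) → sL=45/89, sR=45/29, mL=-45/178, mR=6615/5162
obs B: pose=(-5,-6,N) → sL=90/97, sR=18/17, mL=-45/97, mR=2403/1649
sensor matrix S = [[45/89, 45/29], [90/97, 18/17]]; det S = -3849120/4256069
solve [mL_A; mL_B] = S·[w00; w01] and [mR_A; mR_B] = S·[w10; w11]:
  w00 = -1/2, w01 = 0, w10 = 1, w11 = 1/2

-1/2 0 1 1/2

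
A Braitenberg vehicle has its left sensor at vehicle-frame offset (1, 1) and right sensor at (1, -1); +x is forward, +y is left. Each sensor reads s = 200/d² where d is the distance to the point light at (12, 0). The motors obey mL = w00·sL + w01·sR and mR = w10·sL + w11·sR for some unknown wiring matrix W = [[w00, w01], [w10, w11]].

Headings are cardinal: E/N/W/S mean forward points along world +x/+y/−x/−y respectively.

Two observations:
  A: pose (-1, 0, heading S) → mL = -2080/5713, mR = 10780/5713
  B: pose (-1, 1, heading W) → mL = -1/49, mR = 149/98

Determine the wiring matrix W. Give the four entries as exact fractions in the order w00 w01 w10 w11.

-1 1 1 1/2

obs A: pose=(-1,0,S) → sL=40/29, sR=200/197, mL=-2080/5713, mR=10780/5713
obs B: pose=(-1,1,W) → sL=50/49, sR=1, mL=-1/49, mR=149/98
sensor matrix S = [[40/29, 200/197], [50/49, 1]]; det S = 96120/279937
solve [mL_A; mL_B] = S·[w00; w01] and [mR_A; mR_B] = S·[w10; w11]:
  w00 = -1, w01 = 1, w10 = 1, w11 = 1/2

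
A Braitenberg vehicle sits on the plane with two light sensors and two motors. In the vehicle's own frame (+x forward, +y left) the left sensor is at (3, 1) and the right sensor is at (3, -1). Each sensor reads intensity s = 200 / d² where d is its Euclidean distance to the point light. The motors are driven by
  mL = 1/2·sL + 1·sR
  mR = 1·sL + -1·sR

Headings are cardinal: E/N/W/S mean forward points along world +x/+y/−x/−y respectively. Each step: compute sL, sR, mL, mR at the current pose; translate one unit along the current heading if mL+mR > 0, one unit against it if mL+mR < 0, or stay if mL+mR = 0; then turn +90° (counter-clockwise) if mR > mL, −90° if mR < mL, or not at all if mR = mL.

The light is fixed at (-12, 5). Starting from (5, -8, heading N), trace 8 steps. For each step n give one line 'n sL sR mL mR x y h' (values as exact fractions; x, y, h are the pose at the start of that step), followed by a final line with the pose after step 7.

0 50/89 25/53 3550/4717 425/4717 5 -8 N
1 200/521 200/569 161100/296449 9600/296449 5 -7 E
2 100/293 100/257 42150/75301 -3600/75301 6 -7 S
3 200/421 200/369 121100/155349 -10400/155349 6 -8 W
4 50/89 25/53 3550/4717 425/4717 5 -8 N
5 200/521 200/569 161100/296449 9600/296449 5 -7 E
6 100/293 100/257 42150/75301 -3600/75301 6 -7 S
7 200/421 200/369 121100/155349 -10400/155349 6 -8 W
final 5 -8 N

n=0: pose=(5,-8,N); sL=50/89, sR=25/53; mL=3550/4717, mR=425/4717; mL+mR=75/89 → advance +1; mR−mL=-3125/4717 → turn -1·90°
n=1: pose=(5,-7,E); sL=200/521, sR=200/569; mL=161100/296449, mR=9600/296449; mL+mR=300/521 → advance +1; mR−mL=-151500/296449 → turn -1·90°
n=2: pose=(6,-7,S); sL=100/293, sR=100/257; mL=42150/75301, mR=-3600/75301; mL+mR=150/293 → advance +1; mR−mL=-45750/75301 → turn -1·90°
n=3: pose=(6,-8,W); sL=200/421, sR=200/369; mL=121100/155349, mR=-10400/155349; mL+mR=300/421 → advance +1; mR−mL=-131500/155349 → turn -1·90°
n=4: pose=(5,-8,N); sL=50/89, sR=25/53; mL=3550/4717, mR=425/4717; mL+mR=75/89 → advance +1; mR−mL=-3125/4717 → turn -1·90°
n=5: pose=(5,-7,E); sL=200/521, sR=200/569; mL=161100/296449, mR=9600/296449; mL+mR=300/521 → advance +1; mR−mL=-151500/296449 → turn -1·90°
n=6: pose=(6,-7,S); sL=100/293, sR=100/257; mL=42150/75301, mR=-3600/75301; mL+mR=150/293 → advance +1; mR−mL=-45750/75301 → turn -1·90°
n=7: pose=(6,-8,W); sL=200/421, sR=200/369; mL=121100/155349, mR=-10400/155349; mL+mR=300/421 → advance +1; mR−mL=-131500/155349 → turn -1·90°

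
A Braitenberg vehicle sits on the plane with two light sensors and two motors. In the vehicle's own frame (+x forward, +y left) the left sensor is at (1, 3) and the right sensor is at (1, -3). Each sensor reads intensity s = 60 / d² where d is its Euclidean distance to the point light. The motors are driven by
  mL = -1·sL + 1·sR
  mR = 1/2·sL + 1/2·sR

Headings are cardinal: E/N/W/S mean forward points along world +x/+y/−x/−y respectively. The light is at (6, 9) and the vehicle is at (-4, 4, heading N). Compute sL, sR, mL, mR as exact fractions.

12/37 12/13 288/481 300/481

left sensor world pos  = (-7, 5); dL² = 185
right sensor world pos = (-1, 5); dR² = 65
sL = 60/185 = 12/37
sR = 60/65 = 12/13
mL = -1·sL + 1·sR = 288/481
mR = 1/2·sL + 1/2·sR = 300/481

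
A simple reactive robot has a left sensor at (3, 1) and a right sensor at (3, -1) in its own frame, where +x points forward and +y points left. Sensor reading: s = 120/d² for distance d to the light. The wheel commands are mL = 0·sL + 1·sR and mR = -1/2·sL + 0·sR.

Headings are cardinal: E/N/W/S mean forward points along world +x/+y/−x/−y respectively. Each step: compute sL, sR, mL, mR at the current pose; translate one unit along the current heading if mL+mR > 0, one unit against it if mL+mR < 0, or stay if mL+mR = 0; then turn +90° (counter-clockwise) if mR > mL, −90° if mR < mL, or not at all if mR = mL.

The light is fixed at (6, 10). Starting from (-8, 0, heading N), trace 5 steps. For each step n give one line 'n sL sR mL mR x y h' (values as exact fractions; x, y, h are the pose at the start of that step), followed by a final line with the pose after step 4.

n=0: pose=(-8,0,N); sL=60/137, sR=60/109; mL=60/109, mR=-30/137; mL+mR=4950/14933 → advance +1; mR−mL=-11490/14933 → turn -1·90°
n=1: pose=(-8,1,E); sL=24/37, sR=120/221; mL=120/221, mR=-12/37; mL+mR=1788/8177 → advance +1; mR−mL=-7092/8177 → turn -1·90°
n=2: pose=(-7,1,S); sL=5/12, sR=6/17; mL=6/17, mR=-5/24; mL+mR=59/408 → advance +1; mR−mL=-229/408 → turn -1·90°
n=3: pose=(-7,0,W); sL=120/377, sR=120/337; mL=120/337, mR=-60/377; mL+mR=25020/127049 → advance +1; mR−mL=-65460/127049 → turn -1·90°
n=4: pose=(-8,0,N); sL=60/137, sR=60/109; mL=60/109, mR=-30/137; mL+mR=4950/14933 → advance +1; mR−mL=-11490/14933 → turn -1·90°

0 60/137 60/109 60/109 -30/137 -8 0 N
1 24/37 120/221 120/221 -12/37 -8 1 E
2 5/12 6/17 6/17 -5/24 -7 1 S
3 120/377 120/337 120/337 -60/377 -7 0 W
4 60/137 60/109 60/109 -30/137 -8 0 N
final -8 1 E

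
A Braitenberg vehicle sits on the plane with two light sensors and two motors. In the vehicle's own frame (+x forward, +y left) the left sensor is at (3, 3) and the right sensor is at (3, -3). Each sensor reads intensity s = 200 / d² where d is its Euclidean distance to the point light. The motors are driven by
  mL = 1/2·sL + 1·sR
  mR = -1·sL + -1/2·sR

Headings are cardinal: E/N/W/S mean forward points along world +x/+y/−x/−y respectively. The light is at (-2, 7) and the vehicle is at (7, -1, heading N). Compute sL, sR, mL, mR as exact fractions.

200/61 200/169 29100/10309 -39900/10309

left sensor world pos  = (4, 2); dL² = 61
right sensor world pos = (10, 2); dR² = 169
sL = 200/61 = 200/61
sR = 200/169 = 200/169
mL = 1/2·sL + 1·sR = 29100/10309
mR = -1·sL + -1/2·sR = -39900/10309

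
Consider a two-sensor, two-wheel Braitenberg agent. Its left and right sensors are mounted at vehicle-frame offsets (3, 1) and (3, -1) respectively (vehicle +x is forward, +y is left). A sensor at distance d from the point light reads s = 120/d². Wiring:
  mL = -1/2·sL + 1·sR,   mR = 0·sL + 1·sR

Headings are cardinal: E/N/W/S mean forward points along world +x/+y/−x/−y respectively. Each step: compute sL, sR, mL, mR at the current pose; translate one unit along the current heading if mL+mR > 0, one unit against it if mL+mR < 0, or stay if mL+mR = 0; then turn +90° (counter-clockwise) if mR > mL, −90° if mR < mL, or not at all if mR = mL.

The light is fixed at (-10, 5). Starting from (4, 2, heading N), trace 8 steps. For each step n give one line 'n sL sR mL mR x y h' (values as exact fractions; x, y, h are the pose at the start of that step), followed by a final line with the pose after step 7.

0 120/169 8/15 452/2535 8/15 4 2 N
1 12/13 60/61 414/793 60/61 4 3 W
2 120/221 120/169 1260/2873 120/169 3 3 S
3 6/13 15/34 93/442 15/34 3 2 E
4 120/169 8/15 452/2535 8/15 4 2 N
5 12/13 60/61 414/793 60/61 4 3 W
6 120/221 120/169 1260/2873 120/169 3 3 S
7 6/13 15/34 93/442 15/34 3 2 E
final 4 2 N

n=0: pose=(4,2,N); sL=120/169, sR=8/15; mL=452/2535, mR=8/15; mL+mR=1804/2535 → advance +1; mR−mL=60/169 → turn +1·90°
n=1: pose=(4,3,W); sL=12/13, sR=60/61; mL=414/793, mR=60/61; mL+mR=1194/793 → advance +1; mR−mL=6/13 → turn +1·90°
n=2: pose=(3,3,S); sL=120/221, sR=120/169; mL=1260/2873, mR=120/169; mL+mR=3300/2873 → advance +1; mR−mL=60/221 → turn +1·90°
n=3: pose=(3,2,E); sL=6/13, sR=15/34; mL=93/442, mR=15/34; mL+mR=144/221 → advance +1; mR−mL=3/13 → turn +1·90°
n=4: pose=(4,2,N); sL=120/169, sR=8/15; mL=452/2535, mR=8/15; mL+mR=1804/2535 → advance +1; mR−mL=60/169 → turn +1·90°
n=5: pose=(4,3,W); sL=12/13, sR=60/61; mL=414/793, mR=60/61; mL+mR=1194/793 → advance +1; mR−mL=6/13 → turn +1·90°
n=6: pose=(3,3,S); sL=120/221, sR=120/169; mL=1260/2873, mR=120/169; mL+mR=3300/2873 → advance +1; mR−mL=60/221 → turn +1·90°
n=7: pose=(3,2,E); sL=6/13, sR=15/34; mL=93/442, mR=15/34; mL+mR=144/221 → advance +1; mR−mL=3/13 → turn +1·90°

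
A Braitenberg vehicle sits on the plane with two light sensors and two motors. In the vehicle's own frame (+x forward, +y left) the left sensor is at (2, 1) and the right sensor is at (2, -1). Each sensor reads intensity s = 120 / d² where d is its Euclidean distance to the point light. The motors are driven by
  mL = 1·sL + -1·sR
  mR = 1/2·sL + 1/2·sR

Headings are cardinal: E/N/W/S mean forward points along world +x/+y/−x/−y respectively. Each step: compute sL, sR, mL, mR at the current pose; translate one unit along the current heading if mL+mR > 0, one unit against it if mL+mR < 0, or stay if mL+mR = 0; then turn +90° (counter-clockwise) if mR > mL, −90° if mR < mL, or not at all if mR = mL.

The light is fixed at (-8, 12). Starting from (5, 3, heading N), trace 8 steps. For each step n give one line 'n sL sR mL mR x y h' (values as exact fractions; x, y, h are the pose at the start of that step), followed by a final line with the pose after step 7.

n=0: pose=(5,3,N); sL=120/193, sR=24/49; mL=1248/9457, mR=5256/9457; mL+mR=6504/9457 → advance +1; mR−mL=4008/9457 → turn +1·90°
n=1: pose=(5,4,W); sL=60/101, sR=12/17; mL=-192/1717, mR=1116/1717; mL+mR=924/1717 → advance +1; mR−mL=1308/1717 → turn +1·90°
n=2: pose=(4,4,S); sL=120/269, sR=120/221; mL=-5760/59449, mR=29400/59449; mL+mR=23640/59449 → advance +1; mR−mL=35160/59449 → turn +1·90°
n=3: pose=(4,3,E); sL=6/13, sR=15/37; mL=27/481, mR=417/962; mL+mR=471/962 → advance +1; mR−mL=363/962 → turn +1·90°
n=4: pose=(5,3,N); sL=120/193, sR=24/49; mL=1248/9457, mR=5256/9457; mL+mR=6504/9457 → advance +1; mR−mL=4008/9457 → turn +1·90°
n=5: pose=(5,4,W); sL=60/101, sR=12/17; mL=-192/1717, mR=1116/1717; mL+mR=924/1717 → advance +1; mR−mL=1308/1717 → turn +1·90°
n=6: pose=(4,4,S); sL=120/269, sR=120/221; mL=-5760/59449, mR=29400/59449; mL+mR=23640/59449 → advance +1; mR−mL=35160/59449 → turn +1·90°
n=7: pose=(4,3,E); sL=6/13, sR=15/37; mL=27/481, mR=417/962; mL+mR=471/962 → advance +1; mR−mL=363/962 → turn +1·90°

0 120/193 24/49 1248/9457 5256/9457 5 3 N
1 60/101 12/17 -192/1717 1116/1717 5 4 W
2 120/269 120/221 -5760/59449 29400/59449 4 4 S
3 6/13 15/37 27/481 417/962 4 3 E
4 120/193 24/49 1248/9457 5256/9457 5 3 N
5 60/101 12/17 -192/1717 1116/1717 5 4 W
6 120/269 120/221 -5760/59449 29400/59449 4 4 S
7 6/13 15/37 27/481 417/962 4 3 E
final 5 3 N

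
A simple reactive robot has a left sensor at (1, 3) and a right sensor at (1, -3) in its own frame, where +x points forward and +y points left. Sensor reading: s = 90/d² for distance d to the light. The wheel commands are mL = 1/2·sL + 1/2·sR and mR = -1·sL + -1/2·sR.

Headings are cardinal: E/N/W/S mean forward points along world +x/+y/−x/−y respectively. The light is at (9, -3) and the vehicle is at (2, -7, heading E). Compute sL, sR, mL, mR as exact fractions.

90/37 18/17 1098/629 -1863/629

left sensor world pos  = (3, -4); dL² = 37
right sensor world pos = (3, -10); dR² = 85
sL = 90/37 = 90/37
sR = 90/85 = 18/17
mL = 1/2·sL + 1/2·sR = 1098/629
mR = -1·sL + -1/2·sR = -1863/629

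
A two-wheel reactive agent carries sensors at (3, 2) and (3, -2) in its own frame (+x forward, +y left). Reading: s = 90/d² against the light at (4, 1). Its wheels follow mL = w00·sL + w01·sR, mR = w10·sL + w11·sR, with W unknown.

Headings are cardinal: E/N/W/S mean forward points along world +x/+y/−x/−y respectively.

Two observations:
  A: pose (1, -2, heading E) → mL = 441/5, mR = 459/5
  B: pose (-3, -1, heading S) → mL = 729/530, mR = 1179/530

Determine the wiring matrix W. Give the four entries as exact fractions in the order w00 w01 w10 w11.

obs A: pose=(1,-2,E) → sL=90, sR=18/5, mL=441/5, mR=459/5
obs B: pose=(-3,-1,S) → sL=9/5, sR=45/53, mL=729/530, mR=1179/530
sensor matrix S = [[90, 18/5], [9/5, 45/53]]; det S = 92664/1325
solve [mL_A; mL_B] = S·[w00; w01] and [mR_A; mR_B] = S·[w10; w11]:
  w00 = 1, w01 = -1/2, w10 = 1, w11 = 1/2

1 -1/2 1 1/2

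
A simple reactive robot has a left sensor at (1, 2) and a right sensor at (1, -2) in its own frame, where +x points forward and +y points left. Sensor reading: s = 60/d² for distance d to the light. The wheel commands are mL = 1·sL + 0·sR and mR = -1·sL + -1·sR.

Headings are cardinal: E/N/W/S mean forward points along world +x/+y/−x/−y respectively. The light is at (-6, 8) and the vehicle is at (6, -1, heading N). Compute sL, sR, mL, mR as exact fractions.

left sensor world pos  = (4, 0); dL² = 164
right sensor world pos = (8, 0); dR² = 260
sL = 60/164 = 15/41
sR = 60/260 = 3/13
mL = 1·sL + 0·sR = 15/41
mR = -1·sL + -1·sR = -318/533

15/41 3/13 15/41 -318/533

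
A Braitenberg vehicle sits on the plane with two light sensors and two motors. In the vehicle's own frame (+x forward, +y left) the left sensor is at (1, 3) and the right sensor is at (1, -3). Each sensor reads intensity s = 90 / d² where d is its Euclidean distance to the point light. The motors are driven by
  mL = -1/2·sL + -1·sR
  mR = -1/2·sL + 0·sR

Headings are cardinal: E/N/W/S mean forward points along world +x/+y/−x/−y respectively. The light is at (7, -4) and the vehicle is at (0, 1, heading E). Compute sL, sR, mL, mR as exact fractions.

left sensor world pos  = (1, 4); dL² = 100
right sensor world pos = (1, -2); dR² = 40
sL = 90/100 = 9/10
sR = 90/40 = 9/4
mL = -1/2·sL + -1·sR = -27/10
mR = -1/2·sL + 0·sR = -9/20

9/10 9/4 -27/10 -9/20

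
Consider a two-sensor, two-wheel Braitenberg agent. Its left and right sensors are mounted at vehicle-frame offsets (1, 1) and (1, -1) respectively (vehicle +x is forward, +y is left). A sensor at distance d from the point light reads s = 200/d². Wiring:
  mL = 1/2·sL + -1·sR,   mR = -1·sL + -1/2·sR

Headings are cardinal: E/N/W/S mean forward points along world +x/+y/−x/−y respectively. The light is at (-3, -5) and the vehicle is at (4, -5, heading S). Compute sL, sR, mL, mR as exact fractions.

left sensor world pos  = (5, -6); dL² = 65
right sensor world pos = (3, -6); dR² = 37
sL = 200/65 = 40/13
sR = 200/37 = 200/37
mL = 1/2·sL + -1·sR = -1860/481
mR = -1·sL + -1/2·sR = -2780/481

40/13 200/37 -1860/481 -2780/481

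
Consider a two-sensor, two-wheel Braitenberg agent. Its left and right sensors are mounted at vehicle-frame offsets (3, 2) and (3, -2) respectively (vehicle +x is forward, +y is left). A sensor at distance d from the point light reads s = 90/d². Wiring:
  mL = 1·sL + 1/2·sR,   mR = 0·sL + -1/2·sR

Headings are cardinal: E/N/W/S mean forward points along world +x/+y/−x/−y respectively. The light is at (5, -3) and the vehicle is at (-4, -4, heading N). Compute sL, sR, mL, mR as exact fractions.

18/25 90/53 2079/1325 -45/53

left sensor world pos  = (-6, -1); dL² = 125
right sensor world pos = (-2, -1); dR² = 53
sL = 90/125 = 18/25
sR = 90/53 = 90/53
mL = 1·sL + 1/2·sR = 2079/1325
mR = 0·sL + -1/2·sR = -45/53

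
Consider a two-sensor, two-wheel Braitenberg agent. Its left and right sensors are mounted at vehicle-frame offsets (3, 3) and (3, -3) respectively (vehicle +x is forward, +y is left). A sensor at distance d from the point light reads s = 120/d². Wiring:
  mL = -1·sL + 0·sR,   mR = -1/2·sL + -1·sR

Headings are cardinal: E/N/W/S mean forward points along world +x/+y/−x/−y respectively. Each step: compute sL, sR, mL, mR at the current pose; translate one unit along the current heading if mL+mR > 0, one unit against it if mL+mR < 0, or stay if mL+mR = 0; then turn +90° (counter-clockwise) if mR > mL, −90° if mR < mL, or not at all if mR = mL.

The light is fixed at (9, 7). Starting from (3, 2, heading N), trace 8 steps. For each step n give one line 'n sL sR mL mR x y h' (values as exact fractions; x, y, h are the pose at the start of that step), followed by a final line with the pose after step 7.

n=0: pose=(3,2,N); sL=24/17, sR=120/13; mL=-24/17, mR=-2196/221; mL+mR=-2508/221 → advance -1; mR−mL=-1884/221 → turn -1·90°
n=1: pose=(3,1,E); sL=20/3, sR=4/3; mL=-20/3, mR=-14/3; mL+mR=-34/3 → advance -1; mR−mL=2 → turn +1·90°
n=2: pose=(2,1,N); sL=120/109, sR=24/5; mL=-120/109, mR=-2916/545; mL+mR=-3516/545 → advance -1; mR−mL=-2316/545 → turn -1·90°
n=3: pose=(2,0,E); sL=15/4, sR=30/29; mL=-15/4, mR=-675/232; mL+mR=-1545/232 → advance -1; mR−mL=195/232 → turn +1·90°
n=4: pose=(1,0,N); sL=120/137, sR=120/41; mL=-120/137, mR=-18900/5617; mL+mR=-23820/5617 → advance -1; mR−mL=-13980/5617 → turn -1·90°
n=5: pose=(1,-1,E); sL=12/5, sR=60/73; mL=-12/5, mR=-738/365; mL+mR=-1614/365 → advance -1; mR−mL=138/365 → turn +1·90°
n=6: pose=(0,-1,N); sL=120/169, sR=120/61; mL=-120/169, mR=-23940/10309; mL+mR=-31260/10309 → advance -1; mR−mL=-16620/10309 → turn -1·90°
n=7: pose=(0,-2,E); sL=5/3, sR=2/3; mL=-5/3, mR=-3/2; mL+mR=-19/6 → advance -1; mR−mL=1/6 → turn +1·90°

0 24/17 120/13 -24/17 -2196/221 3 2 N
1 20/3 4/3 -20/3 -14/3 3 1 E
2 120/109 24/5 -120/109 -2916/545 2 1 N
3 15/4 30/29 -15/4 -675/232 2 0 E
4 120/137 120/41 -120/137 -18900/5617 1 0 N
5 12/5 60/73 -12/5 -738/365 1 -1 E
6 120/169 120/61 -120/169 -23940/10309 0 -1 N
7 5/3 2/3 -5/3 -3/2 0 -2 E
final -1 -2 N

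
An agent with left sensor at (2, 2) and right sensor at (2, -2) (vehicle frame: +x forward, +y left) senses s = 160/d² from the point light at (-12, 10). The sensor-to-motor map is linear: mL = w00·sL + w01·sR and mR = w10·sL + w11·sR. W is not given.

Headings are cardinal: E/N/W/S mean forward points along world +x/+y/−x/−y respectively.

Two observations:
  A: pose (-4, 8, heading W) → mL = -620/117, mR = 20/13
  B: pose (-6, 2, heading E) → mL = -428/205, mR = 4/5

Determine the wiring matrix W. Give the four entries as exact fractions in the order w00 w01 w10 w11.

obs A: pose=(-4,8,W) → sL=40/13, sR=40/9, mL=-620/117, mR=20/13
obs B: pose=(-6,2,E) → sL=8/5, sR=40/41, mL=-428/205, mR=4/5
sensor matrix S = [[40/13, 40/9], [8/5, 40/41]]; det S = -19712/4797
solve [mL_A; mL_B] = S·[w00; w01] and [mR_A; mR_B] = S·[w10; w11]:
  w00 = -1, w01 = -1/2, w10 = 1/2, w11 = 0

-1 -1/2 1/2 0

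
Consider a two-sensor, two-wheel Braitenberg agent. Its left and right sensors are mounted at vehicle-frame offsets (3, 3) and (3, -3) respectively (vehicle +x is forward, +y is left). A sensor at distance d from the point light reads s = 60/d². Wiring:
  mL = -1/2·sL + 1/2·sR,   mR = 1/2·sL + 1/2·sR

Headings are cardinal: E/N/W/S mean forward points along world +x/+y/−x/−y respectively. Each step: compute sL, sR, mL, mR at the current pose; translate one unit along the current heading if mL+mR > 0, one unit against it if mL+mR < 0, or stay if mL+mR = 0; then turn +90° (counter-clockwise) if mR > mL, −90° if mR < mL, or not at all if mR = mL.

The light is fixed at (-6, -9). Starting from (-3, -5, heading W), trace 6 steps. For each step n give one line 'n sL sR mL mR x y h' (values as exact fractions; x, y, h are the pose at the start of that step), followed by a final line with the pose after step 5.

0 60 60/49 -1440/49 1500/49 -3 -5 W
1 30/13 30 180/13 210/13 -4 -5 S
2 60/61 12/5 216/305 516/305 -4 -6 E
3 5/3 5/6 -5/12 5/4 -3 -6 N
4 60 60/49 -1440/49 1500/49 -3 -5 W
5 30/13 30 180/13 210/13 -4 -5 S
final -4 -6 E

n=0: pose=(-3,-5,W); sL=60, sR=60/49; mL=-1440/49, mR=1500/49; mL+mR=60/49 → advance +1; mR−mL=60 → turn +1·90°
n=1: pose=(-4,-5,S); sL=30/13, sR=30; mL=180/13, mR=210/13; mL+mR=30 → advance +1; mR−mL=30/13 → turn +1·90°
n=2: pose=(-4,-6,E); sL=60/61, sR=12/5; mL=216/305, mR=516/305; mL+mR=12/5 → advance +1; mR−mL=60/61 → turn +1·90°
n=3: pose=(-3,-6,N); sL=5/3, sR=5/6; mL=-5/12, mR=5/4; mL+mR=5/6 → advance +1; mR−mL=5/3 → turn +1·90°
n=4: pose=(-3,-5,W); sL=60, sR=60/49; mL=-1440/49, mR=1500/49; mL+mR=60/49 → advance +1; mR−mL=60 → turn +1·90°
n=5: pose=(-4,-5,S); sL=30/13, sR=30; mL=180/13, mR=210/13; mL+mR=30 → advance +1; mR−mL=30/13 → turn +1·90°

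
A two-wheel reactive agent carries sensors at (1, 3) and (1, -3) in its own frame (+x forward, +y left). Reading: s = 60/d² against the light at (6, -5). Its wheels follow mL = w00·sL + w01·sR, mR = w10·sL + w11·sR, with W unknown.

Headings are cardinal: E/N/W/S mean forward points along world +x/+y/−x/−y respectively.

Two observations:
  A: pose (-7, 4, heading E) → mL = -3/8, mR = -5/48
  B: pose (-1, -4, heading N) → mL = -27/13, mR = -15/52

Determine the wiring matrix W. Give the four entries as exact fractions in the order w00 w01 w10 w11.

obs A: pose=(-7,4,E) → sL=5/24, sR=1/3, mL=-3/8, mR=-5/48
obs B: pose=(-1,-4,N) → sL=15/26, sR=3, mL=-27/13, mR=-15/52
sensor matrix S = [[5/24, 1/3], [15/26, 3]]; det S = 45/104
solve [mL_A; mL_B] = S·[w00; w01] and [mR_A; mR_B] = S·[w10; w11]:
  w00 = -1, w01 = -1/2, w10 = -1/2, w11 = 0

-1 -1/2 -1/2 0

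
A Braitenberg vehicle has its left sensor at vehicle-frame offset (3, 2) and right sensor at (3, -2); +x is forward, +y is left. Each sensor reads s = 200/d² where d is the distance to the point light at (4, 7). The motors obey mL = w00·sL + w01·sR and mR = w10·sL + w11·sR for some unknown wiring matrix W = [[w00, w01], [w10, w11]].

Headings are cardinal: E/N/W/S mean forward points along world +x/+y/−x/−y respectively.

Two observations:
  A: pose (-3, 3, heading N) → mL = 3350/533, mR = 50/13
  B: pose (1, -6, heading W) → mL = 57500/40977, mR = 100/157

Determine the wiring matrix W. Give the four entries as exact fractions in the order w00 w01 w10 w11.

1 1/2 0 1/2

obs A: pose=(-3,3,N) → sL=100/41, sR=100/13, mL=3350/533, mR=50/13
obs B: pose=(1,-6,W) → sL=200/261, sR=200/157, mL=57500/40977, mR=100/157
sensor matrix S = [[100/41, 100/13], [200/261, 200/157]]; det S = -60880000/21840741
solve [mL_A; mL_B] = S·[w00; w01] and [mR_A; mR_B] = S·[w10; w11]:
  w00 = 1, w01 = 1/2, w10 = 0, w11 = 1/2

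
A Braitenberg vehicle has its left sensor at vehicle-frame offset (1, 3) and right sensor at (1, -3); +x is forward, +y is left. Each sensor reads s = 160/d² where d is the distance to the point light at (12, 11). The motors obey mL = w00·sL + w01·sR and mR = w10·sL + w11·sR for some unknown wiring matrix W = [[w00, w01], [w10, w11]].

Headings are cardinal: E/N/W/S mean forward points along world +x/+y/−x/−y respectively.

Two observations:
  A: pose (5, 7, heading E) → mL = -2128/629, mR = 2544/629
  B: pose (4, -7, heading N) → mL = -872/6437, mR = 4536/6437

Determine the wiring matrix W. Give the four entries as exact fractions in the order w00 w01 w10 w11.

obs A: pose=(5,7,E) → sL=160/37, sR=32/17, mL=-2128/629, mR=2544/629
obs B: pose=(4,-7,N) → sL=16/41, sR=80/157, mL=-872/6437, mR=4536/6437
sensor matrix S = [[160/37, 32/17], [16/41, 80/157]]; det S = 5947392/4048873
solve [mL_A; mL_B] = S·[w00; w01] and [mR_A; mR_B] = S·[w10; w11]:
  w00 = -1, w01 = 1/2, w10 = 1/2, w11 = 1

-1 1/2 1/2 1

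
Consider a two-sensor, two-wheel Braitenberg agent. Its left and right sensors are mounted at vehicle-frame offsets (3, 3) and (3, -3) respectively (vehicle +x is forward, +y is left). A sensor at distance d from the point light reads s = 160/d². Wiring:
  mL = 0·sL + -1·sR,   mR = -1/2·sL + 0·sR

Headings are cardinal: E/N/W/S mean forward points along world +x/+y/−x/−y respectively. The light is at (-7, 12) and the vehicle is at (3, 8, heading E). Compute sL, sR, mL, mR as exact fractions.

16/17 80/109 -80/109 -8/17

left sensor world pos  = (6, 11); dL² = 170
right sensor world pos = (6, 5); dR² = 218
sL = 160/170 = 16/17
sR = 160/218 = 80/109
mL = 0·sL + -1·sR = -80/109
mR = -1/2·sL + 0·sR = -8/17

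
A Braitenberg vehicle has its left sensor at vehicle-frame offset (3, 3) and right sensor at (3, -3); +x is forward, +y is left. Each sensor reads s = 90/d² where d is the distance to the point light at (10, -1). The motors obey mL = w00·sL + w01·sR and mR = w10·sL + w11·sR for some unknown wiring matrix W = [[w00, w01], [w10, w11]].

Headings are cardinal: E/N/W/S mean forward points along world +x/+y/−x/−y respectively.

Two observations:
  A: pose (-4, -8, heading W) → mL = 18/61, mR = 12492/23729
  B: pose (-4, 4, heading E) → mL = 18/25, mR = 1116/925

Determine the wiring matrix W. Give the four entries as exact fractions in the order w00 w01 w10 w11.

0 1 1 1

obs A: pose=(-4,-8,W) → sL=90/389, sR=18/61, mL=18/61, mR=12492/23729
obs B: pose=(-4,4,E) → sL=18/37, sR=18/25, mL=18/25, mR=1116/925
sensor matrix S = [[90/389, 18/61], [18/37, 18/25]]; det S = 101088/4389865
solve [mL_A; mL_B] = S·[w00; w01] and [mR_A; mR_B] = S·[w10; w11]:
  w00 = 0, w01 = 1, w10 = 1, w11 = 1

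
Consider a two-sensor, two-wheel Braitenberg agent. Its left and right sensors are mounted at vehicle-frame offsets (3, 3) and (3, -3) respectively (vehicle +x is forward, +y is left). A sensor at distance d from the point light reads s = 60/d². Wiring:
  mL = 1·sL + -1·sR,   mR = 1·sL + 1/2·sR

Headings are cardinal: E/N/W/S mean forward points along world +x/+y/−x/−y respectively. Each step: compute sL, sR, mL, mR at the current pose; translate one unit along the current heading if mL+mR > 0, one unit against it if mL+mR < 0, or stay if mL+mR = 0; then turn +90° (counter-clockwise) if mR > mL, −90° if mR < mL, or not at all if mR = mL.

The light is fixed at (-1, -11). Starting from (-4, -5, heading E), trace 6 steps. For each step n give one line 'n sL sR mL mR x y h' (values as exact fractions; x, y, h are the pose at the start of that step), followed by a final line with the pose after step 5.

n=0: pose=(-4,-5,E); sL=20/27, sR=20/3; mL=-160/27, mR=110/27; mL+mR=-50/27 → advance -1; mR−mL=10 → turn +1·90°
n=1: pose=(-5,-5,N); sL=6/13, sR=30/41; mL=-144/533, mR=441/533; mL+mR=297/533 → advance +1; mR−mL=45/41 → turn +1·90°
n=2: pose=(-5,-4,W); sL=12/13, sR=60/149; mL=1008/1937, mR=2178/1937; mL+mR=3186/1937 → advance +1; mR−mL=90/149 → turn +1·90°
n=3: pose=(-6,-4,S); sL=3, sR=3/4; mL=9/4, mR=27/8; mL+mR=45/8 → advance +1; mR−mL=9/8 → turn +1·90°
n=4: pose=(-6,-5,E); sL=12/17, sR=60/13; mL=-864/221, mR=666/221; mL+mR=-198/221 → advance -1; mR−mL=90/13 → turn +1·90°
n=5: pose=(-7,-5,N); sL=10/27, sR=2/3; mL=-8/27, mR=19/27; mL+mR=11/27 → advance +1; mR−mL=1 → turn +1·90°

0 20/27 20/3 -160/27 110/27 -4 -5 E
1 6/13 30/41 -144/533 441/533 -5 -5 N
2 12/13 60/149 1008/1937 2178/1937 -5 -4 W
3 3 3/4 9/4 27/8 -6 -4 S
4 12/17 60/13 -864/221 666/221 -6 -5 E
5 10/27 2/3 -8/27 19/27 -7 -5 N
final -7 -4 W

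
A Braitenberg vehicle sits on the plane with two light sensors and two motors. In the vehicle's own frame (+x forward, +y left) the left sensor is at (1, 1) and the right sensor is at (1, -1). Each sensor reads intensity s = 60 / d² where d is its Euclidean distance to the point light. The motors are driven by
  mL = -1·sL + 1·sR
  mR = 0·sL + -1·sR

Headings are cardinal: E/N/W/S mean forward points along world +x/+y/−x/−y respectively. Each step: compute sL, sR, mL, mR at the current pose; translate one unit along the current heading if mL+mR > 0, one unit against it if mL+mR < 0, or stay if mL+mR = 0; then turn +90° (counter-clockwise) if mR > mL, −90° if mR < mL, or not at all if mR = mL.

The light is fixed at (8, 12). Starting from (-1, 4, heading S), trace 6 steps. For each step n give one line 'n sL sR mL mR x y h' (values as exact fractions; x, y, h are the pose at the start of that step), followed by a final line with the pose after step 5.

n=0: pose=(-1,4,S); sL=12/29, sR=60/181; mL=-432/5249, mR=-60/181; mL+mR=-12/29 → advance -1; mR−mL=-1308/5249 → turn -1·90°
n=1: pose=(-1,5,W); sL=15/41, sR=15/34; mL=105/1394, mR=-15/34; mL+mR=-15/41 → advance -1; mR−mL=-360/697 → turn -1·90°
n=2: pose=(0,5,N); sL=20/39, sR=12/17; mL=128/663, mR=-12/17; mL+mR=-20/39 → advance -1; mR−mL=-596/663 → turn -1·90°
n=3: pose=(0,4,E); sL=30/49, sR=6/13; mL=-96/637, mR=-6/13; mL+mR=-30/49 → advance -1; mR−mL=-198/637 → turn -1·90°
n=4: pose=(-1,4,S); sL=12/29, sR=60/181; mL=-432/5249, mR=-60/181; mL+mR=-12/29 → advance -1; mR−mL=-1308/5249 → turn -1·90°
n=5: pose=(-1,5,W); sL=15/41, sR=15/34; mL=105/1394, mR=-15/34; mL+mR=-15/41 → advance -1; mR−mL=-360/697 → turn -1·90°

0 12/29 60/181 -432/5249 -60/181 -1 4 S
1 15/41 15/34 105/1394 -15/34 -1 5 W
2 20/39 12/17 128/663 -12/17 0 5 N
3 30/49 6/13 -96/637 -6/13 0 4 E
4 12/29 60/181 -432/5249 -60/181 -1 4 S
5 15/41 15/34 105/1394 -15/34 -1 5 W
final 0 5 N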